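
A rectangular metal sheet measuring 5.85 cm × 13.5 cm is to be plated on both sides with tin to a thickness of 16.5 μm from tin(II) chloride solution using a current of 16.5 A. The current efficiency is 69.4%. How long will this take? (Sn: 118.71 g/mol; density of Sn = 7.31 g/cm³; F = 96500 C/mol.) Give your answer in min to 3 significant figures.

4.51 min

Plated area = 2 × 5.85 × 13.5 = 158.0 cm²
Volume = 158.0 × 16.5×10⁻⁴ cm = 0.2607 cm³
m(Sn) = 0.2607 × 7.31 = 1.906 g
n(Sn) = 1.906 / 118.71 = 0.01606 mol; n(e⁻) = 2 × 0.01606 = 0.03212 mol
Q = 0.03212 × 96500 / 0.694 = 4466 C
t = 4466 / 16.5 = 270.7 s = 4.51 min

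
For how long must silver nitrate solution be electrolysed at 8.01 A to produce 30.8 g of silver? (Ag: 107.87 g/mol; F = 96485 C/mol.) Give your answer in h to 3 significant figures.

n(Ag) = 30.8 / 107.87 = 0.2855 mol
Ag⁺ + e⁻ → Ag, so n(e⁻) = 0.2855 mol
Q = 0.2855 × 96485 = 27550 C
t = Q / I = 27550 / 8.01 = 3439 s = 0.955 h

0.955 h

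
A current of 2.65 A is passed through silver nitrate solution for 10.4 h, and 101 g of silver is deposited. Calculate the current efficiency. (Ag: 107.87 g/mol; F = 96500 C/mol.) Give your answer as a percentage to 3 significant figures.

91.1%

Q = 2.65 × 37440 = 99220 C
n(e⁻) = 99220 / 96500 = 1.028 mol
Ag⁺ + e⁻ → Ag, so theoretical n(Ag) = 1.028 mol → 110.9 g
Efficiency = 101 / 110.9 = 0.9107 = 91.1%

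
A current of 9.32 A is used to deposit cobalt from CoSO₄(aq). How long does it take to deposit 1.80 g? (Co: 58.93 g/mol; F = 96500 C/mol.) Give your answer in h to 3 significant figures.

n(Co) = 1.80 / 58.93 = 0.03054 mol
Co²⁺ + 2e⁻ → Co, so n(e⁻) = 2 × 0.03054 = 0.06108 mol
Q = 0.06108 × 96500 = 5894 C
t = Q / I = 5894 / 9.32 = 632.4 s = 0.176 h

0.176 h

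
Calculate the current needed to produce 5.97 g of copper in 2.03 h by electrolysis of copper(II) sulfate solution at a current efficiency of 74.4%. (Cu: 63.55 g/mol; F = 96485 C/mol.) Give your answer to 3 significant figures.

3.33 A

n(Cu) = 5.97 / 63.55 = 0.09394 mol
Cu²⁺ + 2e⁻ → Cu, so n(e⁻) = 2 × 0.09394 = 0.1879 mol
Q = 0.1879 × 96485 / 0.744 = 24370 C
I = Q / t = 24370 / 7308 s = 3.33 A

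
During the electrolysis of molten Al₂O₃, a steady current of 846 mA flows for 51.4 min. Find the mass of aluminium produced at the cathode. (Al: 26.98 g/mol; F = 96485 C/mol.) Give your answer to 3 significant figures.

Q = It = 0.846 × 3084 = 2609 C
n(e⁻) = 2609 / 96485 = 0.02704 mol
Al³⁺ + 3e⁻ → Al, so n(Al) = 0.02704 / 3 = 0.009013 mol
m = 0.009013 × 26.98 = 0.243 g

0.243 g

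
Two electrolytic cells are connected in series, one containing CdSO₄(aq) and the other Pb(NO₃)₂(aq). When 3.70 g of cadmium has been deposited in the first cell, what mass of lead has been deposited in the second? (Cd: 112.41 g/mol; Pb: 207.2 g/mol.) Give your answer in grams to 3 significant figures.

6.82 g

n(Cd) = 3.70 / 112.41 = 0.03292 mol
Cd²⁺ + 2e⁻ → Cd, so n(e⁻) = 2 × 0.03292 = 0.06584 mol
In series, the same 0.06584 mol of electrons flows through the second cell.
Pb²⁺ + 2e⁻ → Pb, so n(Pb) = 0.06584 / 2 = 0.03292 mol
m(Pb) = 0.03292 × 207.2 = 6.82 g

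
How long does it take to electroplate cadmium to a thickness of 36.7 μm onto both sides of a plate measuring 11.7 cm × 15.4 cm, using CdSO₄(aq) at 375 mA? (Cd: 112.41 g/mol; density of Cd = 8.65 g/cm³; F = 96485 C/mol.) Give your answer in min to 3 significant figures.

Plated area = 2 × 11.7 × 15.4 = 360.4 cm²
Volume = 360.4 × 36.7×10⁻⁴ cm = 1.323 cm³
m(Cd) = 1.323 × 8.65 = 11.44 g
n(Cd) = 11.44 / 112.41 = 0.1018 mol; n(e⁻) = 2 × 0.1018 = 0.2036 mol
Q = 0.2036 × 96485 = 19640 C
t = 19640 / 0.375 = 52370 s = 873 min

873 min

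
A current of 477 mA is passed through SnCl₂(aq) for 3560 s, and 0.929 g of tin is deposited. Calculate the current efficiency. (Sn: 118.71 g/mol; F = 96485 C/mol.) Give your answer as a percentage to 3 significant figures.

88.9%

Q = 0.477 × 3560 = 1698 C
n(e⁻) = 1698 / 96485 = 0.01760 mol
Sn²⁺ + 2e⁻ → Sn, so theoretical n(Sn) = 0.008800 mol → 1.045 g
Efficiency = 0.929 / 1.045 = 0.8890 = 88.9%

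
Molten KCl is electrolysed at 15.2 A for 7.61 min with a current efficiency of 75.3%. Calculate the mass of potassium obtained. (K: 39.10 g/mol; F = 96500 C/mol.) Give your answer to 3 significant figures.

Q = 15.2 × 456.6 = 6940 C
n(e⁻) = 6940 / 96500 = 0.07192 mol
K⁺ + e⁻ → K, so theoretical m(K) = 0.07192 × 39.10 = 2.812 g
Actual mass = 75.3% × 2.812 = 2.12 g

2.12 g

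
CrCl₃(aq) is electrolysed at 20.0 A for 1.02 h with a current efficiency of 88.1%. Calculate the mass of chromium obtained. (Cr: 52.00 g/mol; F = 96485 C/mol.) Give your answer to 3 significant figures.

Q = 20.0 × 3672 = 73440 C
n(e⁻) = 73440 / 96485 = 0.7612 mol
Cr³⁺ + 3e⁻ → Cr, so theoretical m(Cr) = 0.2537 × 52.00 = 13.19 g
Actual mass = 88.1% × 13.19 = 11.6 g

11.6 g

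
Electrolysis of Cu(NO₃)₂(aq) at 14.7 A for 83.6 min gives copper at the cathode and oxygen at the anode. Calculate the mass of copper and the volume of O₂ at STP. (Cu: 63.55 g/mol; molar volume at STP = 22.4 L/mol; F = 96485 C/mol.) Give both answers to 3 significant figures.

24.3 g Cu; 4.28 L O₂

Q = 14.7 × 5016 = 73740 C; n(e⁻) = 73740 / 96485 = 0.7643 mol
Cathode: Cu²⁺ + 2e⁻ → Cu → n(Cu) = 0.7643/2 = 0.3822 mol → 24.3 g
Anode: 2H₂O → O₂ + 4H⁺ + 4e⁻ → n(O₂) = 0.7643/4 = 0.1911 mol → 4.28 L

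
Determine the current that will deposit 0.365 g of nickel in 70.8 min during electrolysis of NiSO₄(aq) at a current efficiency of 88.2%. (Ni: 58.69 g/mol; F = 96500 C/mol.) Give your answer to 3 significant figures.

n(Ni) = 0.365 / 58.69 = 0.006219 mol
Ni²⁺ + 2e⁻ → Ni, so n(e⁻) = 2 × 0.006219 = 0.01244 mol
Q = 0.01244 × 96500 / 0.882 = 1361 C
I = Q / t = 1361 / 4248 s = 0.320 A

0.320 A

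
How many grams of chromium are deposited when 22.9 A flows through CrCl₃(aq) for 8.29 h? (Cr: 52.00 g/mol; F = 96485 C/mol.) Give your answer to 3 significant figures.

123 g

Charge passed = 22.9 × 29844 = 6.834×10^5 C
n(e⁻) = Q/F = 6.834×10^5/96485 = 7.083 mol
Cr³⁺ + 3e⁻ → Cr, so n(Cr) = 7.083 / 3 = 2.361 mol
m = 2.361 × 52.00 = 123 g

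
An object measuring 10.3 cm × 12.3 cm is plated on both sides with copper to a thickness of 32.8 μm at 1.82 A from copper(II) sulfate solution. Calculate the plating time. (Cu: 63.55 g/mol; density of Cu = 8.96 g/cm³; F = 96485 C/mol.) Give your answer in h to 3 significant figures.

3.45 h

Plated area = 2 × 10.3 × 12.3 = 253.4 cm²
Volume = 253.4 × 32.8×10⁻⁴ cm = 0.8312 cm³
m(Cu) = 0.8312 × 8.96 = 7.448 g
n(Cu) = 7.448 / 63.55 = 0.1172 mol; n(e⁻) = 2 × 0.1172 = 0.2344 mol
Q = 0.2344 × 96485 = 22620 C
t = 22620 / 1.82 = 12430 s = 3.45 h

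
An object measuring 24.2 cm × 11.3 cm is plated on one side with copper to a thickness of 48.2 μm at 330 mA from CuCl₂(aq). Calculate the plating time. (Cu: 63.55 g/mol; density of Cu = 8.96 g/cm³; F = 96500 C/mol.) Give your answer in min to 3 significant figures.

1810 min

Plated area = 24.2 × 11.3 = 273.5 cm²
Volume = 273.5 × 48.2×10⁻⁴ cm = 1.318 cm³
m(Cu) = 1.318 × 8.96 = 11.81 g
n(Cu) = 11.81 / 63.55 = 0.1858 mol; n(e⁻) = 2 × 0.1858 = 0.3716 mol
Q = 0.3716 × 96500 = 35860 C
t = 35860 / 0.330 = 1.087×10^5 s = 1810 min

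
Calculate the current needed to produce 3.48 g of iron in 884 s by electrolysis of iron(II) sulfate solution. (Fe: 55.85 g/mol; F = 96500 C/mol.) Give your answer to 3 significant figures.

n(Fe) = 3.48 / 55.85 = 0.06231 mol
Fe²⁺ + 2e⁻ → Fe, so n(e⁻) = 2 × 0.06231 = 0.1246 mol
Q = 0.1246 × 96500 = 12020 C
I = Q / t = 12020 / 884 s = 13.6 A

13.6 A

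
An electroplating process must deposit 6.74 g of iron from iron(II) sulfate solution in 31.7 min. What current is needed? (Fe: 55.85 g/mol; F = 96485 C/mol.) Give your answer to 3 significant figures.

n(Fe) = 6.74 / 55.85 = 0.1207 mol
Fe²⁺ + 2e⁻ → Fe, so n(e⁻) = 2 × 0.1207 = 0.2414 mol
Q = 0.2414 × 96485 = 23290 C
I = Q / t = 23290 / 1902 s = 12.2 A

12.2 A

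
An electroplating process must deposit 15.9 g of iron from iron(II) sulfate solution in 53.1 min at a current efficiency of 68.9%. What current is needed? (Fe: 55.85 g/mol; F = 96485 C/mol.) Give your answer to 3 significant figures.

n(Fe) = 15.9 / 55.85 = 0.2847 mol
Fe²⁺ + 2e⁻ → Fe, so n(e⁻) = 2 × 0.2847 = 0.5694 mol
Q = 0.5694 × 96485 / 0.689 = 79740 C
I = Q / t = 79740 / 3186 s = 25.0 A

25.0 A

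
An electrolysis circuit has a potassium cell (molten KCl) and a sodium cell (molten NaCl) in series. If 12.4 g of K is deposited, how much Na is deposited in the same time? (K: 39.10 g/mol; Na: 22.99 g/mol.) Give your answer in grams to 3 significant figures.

n(K) = 12.4 / 39.10 = 0.3171 mol
K⁺ + e⁻ → K, so n(e⁻) = 0.3171 mol
Same current for the same time ⇒ same n(e⁻) = 0.3171 mol in both cells.
Na⁺ + e⁻ → Na, so n(Na) = 0.3171 mol
m(Na) = 0.3171 × 22.99 = 7.29 g

7.29 g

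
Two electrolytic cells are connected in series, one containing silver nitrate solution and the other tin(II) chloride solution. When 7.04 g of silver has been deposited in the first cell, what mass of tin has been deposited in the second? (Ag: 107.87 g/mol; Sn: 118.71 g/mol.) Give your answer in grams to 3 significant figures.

3.87 g

n(Ag) = 7.04 / 107.87 = 0.06526 mol
Ag⁺ + e⁻ → Ag, so n(e⁻) = 0.06526 mol
The cells are in series, so the same charge (and hence the same n(e⁻) = 0.06526 mol) passes through both.
Sn²⁺ + 2e⁻ → Sn, so n(Sn) = 0.06526 / 2 = 0.03263 mol
m(Sn) = 0.03263 × 118.71 = 3.87 g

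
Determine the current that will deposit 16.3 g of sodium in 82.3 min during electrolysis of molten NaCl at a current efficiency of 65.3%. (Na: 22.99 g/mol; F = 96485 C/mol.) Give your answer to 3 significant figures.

n(Na) = 16.3 / 22.99 = 0.7090 mol
Na⁺ + e⁻ → Na, so n(e⁻) = 0.7090 mol
Q = 0.7090 × 96485 / 0.653 = 1.048×10^5 C
I = Q / t = 1.048×10^5 / 4938 s = 21.2 A

21.2 A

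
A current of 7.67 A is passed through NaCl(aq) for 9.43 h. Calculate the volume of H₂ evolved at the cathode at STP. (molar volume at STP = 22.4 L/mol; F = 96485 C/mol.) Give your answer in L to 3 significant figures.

Q = 7.67 A × 33948 s = 2.604×10^5 C
Moles of electrons = 2.604×10^5 / 96485 = 2.699 mol
2H⁺ + 2e⁻ → H₂, so n(H₂) = 2.699 / 2 = 1.350 mol
V = 1.350 × 22.4 = 30.24 L

30.2 L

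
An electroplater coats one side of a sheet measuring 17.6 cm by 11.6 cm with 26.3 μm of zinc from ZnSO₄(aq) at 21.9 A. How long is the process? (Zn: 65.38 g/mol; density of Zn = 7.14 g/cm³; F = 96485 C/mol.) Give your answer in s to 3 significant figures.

Plated area = 17.6 × 11.6 = 204.2 cm²
Volume = 204.2 × 26.3×10⁻⁴ cm = 0.5370 cm³
m(Zn) = 0.5370 × 7.14 = 3.834 g
n(Zn) = 3.834 / 65.38 = 0.05864 mol; n(e⁻) = 2 × 0.05864 = 0.1173 mol
Q = 0.1173 × 96485 = 11320 C
t = 11320 / 21.9 = 516.9 s

517 s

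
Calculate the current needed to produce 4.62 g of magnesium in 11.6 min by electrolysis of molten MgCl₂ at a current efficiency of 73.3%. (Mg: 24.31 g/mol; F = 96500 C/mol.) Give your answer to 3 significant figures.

n(Mg) = 4.62 / 24.31 = 0.1900 mol
Mg²⁺ + 2e⁻ → Mg, so n(e⁻) = 2 × 0.1900 = 0.3800 mol
Q = 0.3800 × 96500 / 0.733 = 50030 C
I = Q / t = 50030 / 696 s = 71.9 A

71.9 A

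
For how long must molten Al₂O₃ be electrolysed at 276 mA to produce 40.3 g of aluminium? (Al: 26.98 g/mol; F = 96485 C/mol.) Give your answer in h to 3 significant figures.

n(Al) = 40.3 / 26.98 = 1.494 mol
Al³⁺ + 3e⁻ → Al, so n(e⁻) = 3 × 1.494 = 4.482 mol
Q = 4.482 × 96485 = 4.324×10^5 C
t = Q / I = 4.324×10^5 / 0.276 = 1.567×10^6 s = 435 h

435 h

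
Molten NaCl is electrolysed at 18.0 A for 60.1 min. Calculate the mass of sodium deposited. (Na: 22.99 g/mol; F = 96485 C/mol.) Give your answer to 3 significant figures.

Q = 18.0 A × 3606 s = 64910 C
Moles of electrons = 64910 / 96485 = 0.6727 mol
Na⁺ + e⁻ → Na, so n(Na) = 0.6727 mol
m = 0.6727 × 22.99 = 15.5 g

15.5 g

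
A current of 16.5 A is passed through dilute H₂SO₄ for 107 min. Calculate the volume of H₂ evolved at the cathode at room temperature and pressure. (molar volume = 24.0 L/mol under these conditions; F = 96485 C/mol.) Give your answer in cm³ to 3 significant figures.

Charge passed = 16.5 × 6420 = 1.059×10^5 C
n(e⁻) = Q/F = 1.059×10^5/96485 = 1.098 mol
2H⁺ + 2e⁻ → H₂, so n(H₂) = 1.098 / 2 = 0.5490 mol
V = 0.5490 × 24.0 = 13.18 L
= 13200 cm³

13200 cm³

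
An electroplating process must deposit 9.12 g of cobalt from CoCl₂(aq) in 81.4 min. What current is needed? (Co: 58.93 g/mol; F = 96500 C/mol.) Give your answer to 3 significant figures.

6.12 A

n(Co) = 9.12 / 58.93 = 0.1548 mol
Co²⁺ + 2e⁻ → Co, so n(e⁻) = 2 × 0.1548 = 0.3096 mol
Q = 0.3096 × 96500 = 29880 C
I = Q / t = 29880 / 4884 s = 6.12 A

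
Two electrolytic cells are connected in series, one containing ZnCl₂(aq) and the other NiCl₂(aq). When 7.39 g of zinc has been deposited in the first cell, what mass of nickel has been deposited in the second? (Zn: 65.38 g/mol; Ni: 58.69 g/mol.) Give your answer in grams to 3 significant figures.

6.63 g

n(Zn) = 7.39 / 65.38 = 0.1130 mol
Zn²⁺ + 2e⁻ → Zn, so n(e⁻) = 2 × 0.1130 = 0.2260 mol
The cells are in series, so the same charge (and hence the same n(e⁻) = 0.2260 mol) passes through both.
Ni²⁺ + 2e⁻ → Ni, so n(Ni) = 0.2260 / 2 = 0.1130 mol
m(Ni) = 0.1130 × 58.69 = 6.63 g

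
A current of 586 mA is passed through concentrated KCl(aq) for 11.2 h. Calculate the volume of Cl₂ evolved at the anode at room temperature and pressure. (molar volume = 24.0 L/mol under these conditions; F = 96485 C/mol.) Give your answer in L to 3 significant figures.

Q = 0.586 A × 40320 s = 23630 C
n(e⁻) = Q/F = 23630/96485 = 0.2449 mol
2Cl⁻ → Cl₂ + 2e⁻, so n(Cl₂) = 0.2449 / 2 = 0.1225 mol
V = 0.1225 × 24.0 = 2.940 L

2.94 L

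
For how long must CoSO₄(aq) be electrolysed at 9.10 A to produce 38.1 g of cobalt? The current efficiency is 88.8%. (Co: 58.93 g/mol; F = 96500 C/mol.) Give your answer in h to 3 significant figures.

4.29 h

n(Co) = 38.1 / 58.93 = 0.6465 mol
Co²⁺ + 2e⁻ → Co, so n(e⁻) = 2 × 0.6465 = 1.293 mol
Q = 1.293 × 96500 / 0.888 = 1.405×10^5 C
t = Q / I = 1.405×10^5 / 9.10 = 15440 s = 4.29 h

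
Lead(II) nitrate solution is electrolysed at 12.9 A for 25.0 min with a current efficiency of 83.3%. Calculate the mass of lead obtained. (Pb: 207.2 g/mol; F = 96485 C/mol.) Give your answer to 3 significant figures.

Q = 12.9 × 1500 = 19350 C
n(e⁻) = 19350 / 96485 = 0.2005 mol
Pb²⁺ + 2e⁻ → Pb, so theoretical m(Pb) = 0.1003 × 207.2 = 20.78 g
Actual mass = 83.3% × 20.78 = 17.3 g

17.3 g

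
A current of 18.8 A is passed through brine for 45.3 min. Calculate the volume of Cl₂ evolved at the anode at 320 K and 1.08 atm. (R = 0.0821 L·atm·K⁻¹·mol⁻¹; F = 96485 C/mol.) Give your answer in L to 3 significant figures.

Q = It = 18.8 × 2718 = 51100 C
n(e⁻) = Q/F = 51100/96485 = 0.5296 mol
2Cl⁻ → Cl₂ + 2e⁻, so n(Cl₂) = 0.5296 / 2 = 0.2648 mol
V = nRT/P = 0.2648 × 0.0821 × 320 / 1.08 = 6.442 L

6.44 L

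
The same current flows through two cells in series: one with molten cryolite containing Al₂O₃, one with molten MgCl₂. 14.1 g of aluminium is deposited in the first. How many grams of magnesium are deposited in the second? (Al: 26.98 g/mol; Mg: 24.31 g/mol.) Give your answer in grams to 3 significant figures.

19.1 g

n(Al) = 14.1 / 26.98 = 0.5226 mol
Al³⁺ + 3e⁻ → Al, so n(e⁻) = 3 × 0.5226 = 1.568 mol
In series, the same 1.568 mol of electrons flows through the second cell.
Mg²⁺ + 2e⁻ → Mg, so n(Mg) = 1.568 / 2 = 0.7840 mol
m(Mg) = 0.7840 × 24.31 = 19.1 g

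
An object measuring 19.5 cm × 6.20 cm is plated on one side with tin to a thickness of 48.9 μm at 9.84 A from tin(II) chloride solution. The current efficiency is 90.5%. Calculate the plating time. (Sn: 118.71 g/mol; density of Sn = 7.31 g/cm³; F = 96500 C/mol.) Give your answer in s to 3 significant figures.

789 s

Plated area = 19.5 × 6.20 = 120.9 cm²
Volume = 120.9 × 48.9×10⁻⁴ cm = 0.5912 cm³
m(Sn) = 0.5912 × 7.31 = 4.322 g
n(Sn) = 4.322 / 118.71 = 0.03641 mol; n(e⁻) = 2 × 0.03641 = 0.07282 mol
Q = 0.07282 × 96500 / 0.905 = 7765 C
t = 7765 / 9.84 = 789.1 s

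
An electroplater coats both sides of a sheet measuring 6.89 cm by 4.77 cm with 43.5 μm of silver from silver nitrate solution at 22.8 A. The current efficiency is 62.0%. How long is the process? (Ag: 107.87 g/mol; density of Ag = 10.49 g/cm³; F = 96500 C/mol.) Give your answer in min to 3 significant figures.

Plated area = 2 × 6.89 × 4.77 = 65.73 cm²
Volume = 65.73 × 43.5×10⁻⁴ cm = 0.2859 cm³
m(Ag) = 0.2859 × 10.49 = 2.999 g
n(Ag) = 2.999 / 107.87 = 0.02780 mol; n(e⁻) = 0.02780 mol
Q = 0.02780 × 96500 / 0.620 = 4327 C
t = 4327 / 22.8 = 189.8 s = 3.16 min

3.16 min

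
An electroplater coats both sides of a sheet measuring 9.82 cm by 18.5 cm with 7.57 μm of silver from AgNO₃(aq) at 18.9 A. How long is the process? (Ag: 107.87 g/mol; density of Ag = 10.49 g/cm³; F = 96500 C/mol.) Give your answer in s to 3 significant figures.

Plated area = 2 × 9.82 × 18.5 = 363.3 cm²
Volume = 363.3 × 7.57×10⁻⁴ cm = 0.2750 cm³
m(Ag) = 0.2750 × 10.49 = 2.885 g
n(Ag) = 2.885 / 107.87 = 0.02675 mol; n(e⁻) = 0.02675 mol
Q = 0.02675 × 96500 = 2581 C
t = 2581 / 18.9 = 136.6 s

137 s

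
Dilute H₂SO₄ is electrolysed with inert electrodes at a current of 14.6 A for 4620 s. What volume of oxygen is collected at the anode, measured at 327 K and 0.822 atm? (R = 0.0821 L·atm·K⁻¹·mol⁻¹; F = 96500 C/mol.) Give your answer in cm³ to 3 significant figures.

Q = 14.6 A × 4620 s = 67450 C
n(e⁻) = 67450 / 96500 = 0.6990 mol
2H₂O → O₂ + 4H⁺ + 4e⁻, so n(O₂) = 0.6990 / 4 = 0.1748 mol
V = nRT/P = 0.1748 × 0.0821 × 327 / 0.822 = 5.709 L
= 5710 cm³

5710 cm³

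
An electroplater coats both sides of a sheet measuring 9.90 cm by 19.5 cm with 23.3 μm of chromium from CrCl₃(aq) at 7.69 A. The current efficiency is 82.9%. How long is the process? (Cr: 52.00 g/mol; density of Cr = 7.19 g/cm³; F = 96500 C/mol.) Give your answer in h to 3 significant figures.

Plated area = 2 × 9.90 × 19.5 = 386.1 cm²
Volume = 386.1 × 23.3×10⁻⁴ cm = 0.8996 cm³
m(Cr) = 0.8996 × 7.19 = 6.468 g
n(Cr) = 6.468 / 52.00 = 0.1244 mol; n(e⁻) = 3 × 0.1244 = 0.3732 mol
Q = 0.3732 × 96500 / 0.829 = 43440 C
t = 43440 / 7.69 = 5649 s = 1.57 h

1.57 h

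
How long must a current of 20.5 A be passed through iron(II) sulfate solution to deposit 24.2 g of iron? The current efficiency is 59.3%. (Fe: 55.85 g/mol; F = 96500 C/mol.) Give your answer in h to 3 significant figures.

n(Fe) = 24.2 / 55.85 = 0.4333 mol
Fe²⁺ + 2e⁻ → Fe, so n(e⁻) = 2 × 0.4333 = 0.8666 mol
Q = 0.8666 × 96500 / 0.593 = 1.410×10^5 C
t = Q / I = 1.410×10^5 / 20.5 = 6878 s = 1.91 h

1.91 h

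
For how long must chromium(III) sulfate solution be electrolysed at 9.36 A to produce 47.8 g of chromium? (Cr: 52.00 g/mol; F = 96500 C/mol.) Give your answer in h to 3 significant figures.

n(Cr) = 47.8 / 52.00 = 0.9192 mol
Cr³⁺ + 3e⁻ → Cr, so n(e⁻) = 3 × 0.9192 = 2.758 mol
Q = 2.758 × 96500 = 2.661×10^5 C
t = Q / I = 2.661×10^5 / 9.36 = 28430 s = 7.90 h

7.90 h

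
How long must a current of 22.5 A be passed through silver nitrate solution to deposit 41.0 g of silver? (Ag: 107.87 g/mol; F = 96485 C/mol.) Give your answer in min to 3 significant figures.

27.2 min

n(Ag) = 41.0 / 107.87 = 0.3801 mol
Ag⁺ + e⁻ → Ag, so n(e⁻) = 0.3801 mol
Q = 0.3801 × 96485 = 36670 C
t = Q / I = 36670 / 22.5 = 1630 s = 27.2 min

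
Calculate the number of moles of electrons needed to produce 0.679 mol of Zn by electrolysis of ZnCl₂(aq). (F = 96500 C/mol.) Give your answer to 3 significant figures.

Zn²⁺ + 2e⁻ → Zn, so n(e⁻) = 2 × 0.679 = 1.358 mol

1.36 mol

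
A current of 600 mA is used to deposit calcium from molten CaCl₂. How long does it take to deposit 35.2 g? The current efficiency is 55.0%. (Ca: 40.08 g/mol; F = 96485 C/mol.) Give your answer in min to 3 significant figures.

n(Ca) = 35.2 / 40.08 = 0.8782 mol
Ca²⁺ + 2e⁻ → Ca, so n(e⁻) = 2 × 0.8782 = 1.756 mol
Q = 1.756 × 96485 / 0.550 = 3.081×10^5 C
t = Q / I = 3.081×10^5 / 0.600 = 5.135×10^5 s = 8560 min

8560 min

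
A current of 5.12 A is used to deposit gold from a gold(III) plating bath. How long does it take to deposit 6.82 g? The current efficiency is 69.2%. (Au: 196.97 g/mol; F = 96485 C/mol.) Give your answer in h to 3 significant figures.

0.786 h

n(Au) = 6.82 / 196.97 = 0.03462 mol
Au³⁺ + 3e⁻ → Au, so n(e⁻) = 3 × 0.03462 = 0.1039 mol
Q = 0.1039 × 96485 / 0.692 = 14490 C
t = Q / I = 14490 / 5.12 = 2830 s = 0.786 h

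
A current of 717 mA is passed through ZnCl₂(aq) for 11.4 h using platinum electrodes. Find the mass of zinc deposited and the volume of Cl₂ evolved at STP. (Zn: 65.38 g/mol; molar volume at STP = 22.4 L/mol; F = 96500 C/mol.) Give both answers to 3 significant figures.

9.97 g Zn; 3.42 L Cl₂

Q = 0.717 × 41040 = 29430 C; n(e⁻) = 29430 / 96500 = 0.3050 mol
Cathode: Zn²⁺ + 2e⁻ → Zn → n(Zn) = 0.3050/2 = 0.1525 mol → 9.97 g
Anode: 2Cl⁻ → Cl₂ + 2e⁻ → n(Cl₂) = 0.3050/2 = 0.1525 mol → 3.42 L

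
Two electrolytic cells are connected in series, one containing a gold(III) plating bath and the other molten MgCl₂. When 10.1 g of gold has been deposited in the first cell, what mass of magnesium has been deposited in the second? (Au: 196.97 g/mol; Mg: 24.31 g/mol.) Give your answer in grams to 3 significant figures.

1.87 g

n(Au) = 10.1 / 196.97 = 0.05128 mol
Au³⁺ + 3e⁻ → Au, so n(e⁻) = 3 × 0.05128 = 0.1538 mol
The cells are in series, so the same charge (and hence the same n(e⁻) = 0.1538 mol) passes through both.
Mg²⁺ + 2e⁻ → Mg, so n(Mg) = 0.1538 / 2 = 0.07690 mol
m(Mg) = 0.07690 × 24.31 = 1.87 g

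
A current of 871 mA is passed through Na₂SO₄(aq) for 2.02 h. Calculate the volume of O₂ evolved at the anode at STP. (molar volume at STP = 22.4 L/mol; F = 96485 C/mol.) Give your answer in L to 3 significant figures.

Charge passed = 0.871 × 7272 = 6334 C
n(e⁻) = 6334 / 96485 = 0.06565 mol
2H₂O → O₂ + 4H⁺ + 4e⁻, so n(O₂) = 0.06565 / 4 = 0.01641 mol
V = 0.01641 × 22.4 = 0.3676 L

0.368 L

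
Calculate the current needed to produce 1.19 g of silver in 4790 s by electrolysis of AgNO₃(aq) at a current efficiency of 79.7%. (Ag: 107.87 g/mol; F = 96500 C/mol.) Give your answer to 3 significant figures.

n(Ag) = 1.19 / 107.87 = 0.01103 mol
Ag⁺ + e⁻ → Ag, so n(e⁻) = 0.01103 mol
Q = 0.01103 × 96500 / 0.797 = 1336 C
I = Q / t = 1336 / 4790 s = 0.279 A

0.279 A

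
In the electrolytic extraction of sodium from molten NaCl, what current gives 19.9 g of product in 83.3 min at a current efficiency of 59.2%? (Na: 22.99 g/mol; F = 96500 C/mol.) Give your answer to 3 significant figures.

n(Na) = 19.9 / 22.99 = 0.8656 mol
Na⁺ + e⁻ → Na, so n(e⁻) = 0.8656 mol
Q = 0.8656 × 96500 / 0.592 = 1.411×10^5 C
I = Q / t = 1.411×10^5 / 4998 s = 28.2 A

28.2 A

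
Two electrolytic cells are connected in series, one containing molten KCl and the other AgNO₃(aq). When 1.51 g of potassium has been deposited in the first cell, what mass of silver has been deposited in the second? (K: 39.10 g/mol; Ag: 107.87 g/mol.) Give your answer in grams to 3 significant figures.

n(K) = 1.51 / 39.10 = 0.03862 mol
K⁺ + e⁻ → K, so n(e⁻) = 0.03862 mol
Since the cells are in series, n(e⁻) in the Ag cell is also 0.03862 mol.
Ag⁺ + e⁻ → Ag, so n(Ag) = 0.03862 mol
m(Ag) = 0.03862 × 107.87 = 4.17 g

4.17 g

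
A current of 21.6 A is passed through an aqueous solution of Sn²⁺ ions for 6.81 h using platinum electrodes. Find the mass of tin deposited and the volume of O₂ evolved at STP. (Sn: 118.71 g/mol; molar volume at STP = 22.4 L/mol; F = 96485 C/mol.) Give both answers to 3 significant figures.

Q = 21.6 × 24516 = 5.295×10^5 C; n(e⁻) = 5.295×10^5 / 96485 = 5.488 mol
Cathode: Sn²⁺ + 2e⁻ → Sn → n(Sn) = 5.488/2 = 2.744 mol → 326 g
Anode: 2H₂O → O₂ + 4H⁺ + 4e⁻ → n(O₂) = 5.488/4 = 1.372 mol → 30.7 L

326 g Sn; 30.7 L O₂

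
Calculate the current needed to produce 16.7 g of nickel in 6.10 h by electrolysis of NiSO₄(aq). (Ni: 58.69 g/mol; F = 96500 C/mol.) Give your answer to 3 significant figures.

2.50 A

n(Ni) = 16.7 / 58.69 = 0.2845 mol
Ni²⁺ + 2e⁻ → Ni, so n(e⁻) = 2 × 0.2845 = 0.5690 mol
Q = 0.5690 × 96500 = 54910 C
I = Q / t = 54910 / 21960 s = 2.50 A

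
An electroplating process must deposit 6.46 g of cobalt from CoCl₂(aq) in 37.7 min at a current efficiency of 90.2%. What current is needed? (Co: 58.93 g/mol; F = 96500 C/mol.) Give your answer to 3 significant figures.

10.4 A

n(Co) = 6.46 / 58.93 = 0.1096 mol
Co²⁺ + 2e⁻ → Co, so n(e⁻) = 2 × 0.1096 = 0.2192 mol
Q = 0.2192 × 96500 / 0.902 = 23450 C
I = Q / t = 23450 / 2262 s = 10.4 A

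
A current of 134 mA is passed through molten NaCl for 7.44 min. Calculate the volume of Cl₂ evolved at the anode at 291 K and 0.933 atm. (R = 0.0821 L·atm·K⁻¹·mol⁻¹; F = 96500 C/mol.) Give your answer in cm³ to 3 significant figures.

7.94 cm³

Charge passed = 0.134 × 446.4 = 59.82 C
Moles of electrons = 59.82 / 96500 = 6.199×10^-4 mol
2Cl⁻ → Cl₂ + 2e⁻, so n(Cl₂) = 6.199×10^-4 / 2 = 3.100×10^-4 mol
V = nRT/P = 3.100×10^-4 × 0.0821 × 291 / 0.933 = 0.007938 L
= 7.94 cm³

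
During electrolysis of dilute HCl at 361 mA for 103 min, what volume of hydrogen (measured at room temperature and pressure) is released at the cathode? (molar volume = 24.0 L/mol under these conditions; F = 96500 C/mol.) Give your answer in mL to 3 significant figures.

Q = It = 0.361 × 6180 = 2231 C
n(e⁻) = Q/F = 2231/96500 = 0.02312 mol
2H⁺ + 2e⁻ → H₂, so n(H₂) = 0.02312 / 2 = 0.01156 mol
V = 0.01156 × 24.0 = 0.2774 L
= 277 mL

277 mL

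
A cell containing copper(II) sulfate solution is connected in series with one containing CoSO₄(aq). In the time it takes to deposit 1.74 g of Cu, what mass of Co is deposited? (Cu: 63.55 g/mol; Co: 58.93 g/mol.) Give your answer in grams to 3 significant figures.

n(Cu) = 1.74 / 63.55 = 0.02738 mol
Cu²⁺ + 2e⁻ → Cu, so n(e⁻) = 2 × 0.02738 = 0.05476 mol
Same current for the same time ⇒ same n(e⁻) = 0.05476 mol in both cells.
Co²⁺ + 2e⁻ → Co, so n(Co) = 0.05476 / 2 = 0.02738 mol
m(Co) = 0.02738 × 58.93 = 1.61 g

1.61 g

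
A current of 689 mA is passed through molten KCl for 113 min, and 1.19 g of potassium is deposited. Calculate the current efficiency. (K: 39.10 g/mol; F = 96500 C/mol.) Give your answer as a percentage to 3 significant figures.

Q = 0.689 × 6780 = 4671 C
n(e⁻) = 4671 / 96500 = 0.04840 mol
K⁺ + e⁻ → K, so theoretical n(K) = 0.04840 mol → 1.892 g
Efficiency = 1.19 / 1.892 = 0.6290 = 62.9%

62.9%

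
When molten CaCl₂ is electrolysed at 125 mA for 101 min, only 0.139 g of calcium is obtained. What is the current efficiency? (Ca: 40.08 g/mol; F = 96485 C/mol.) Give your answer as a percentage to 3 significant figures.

88.3%

Q = 0.125 × 6060 = 757.5 C
n(e⁻) = 757.5 / 96485 = 0.007851 mol
Ca²⁺ + 2e⁻ → Ca, so theoretical n(Ca) = 0.003926 mol → 0.1574 g
Efficiency = 0.139 / 0.1574 = 0.8831 = 88.3%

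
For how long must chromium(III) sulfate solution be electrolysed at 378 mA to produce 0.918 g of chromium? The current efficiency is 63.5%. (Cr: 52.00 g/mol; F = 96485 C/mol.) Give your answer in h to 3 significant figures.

n(Cr) = 0.918 / 52.00 = 0.01765 mol
Cr³⁺ + 3e⁻ → Cr, so n(e⁻) = 3 × 0.01765 = 0.05295 mol
Q = 0.05295 × 96485 / 0.635 = 8045 C
t = Q / I = 8045 / 0.378 = 21280 s = 5.91 h

5.91 h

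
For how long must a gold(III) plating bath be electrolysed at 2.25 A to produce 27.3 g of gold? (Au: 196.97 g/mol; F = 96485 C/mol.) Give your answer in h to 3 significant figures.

4.95 h

n(Au) = 27.3 / 196.97 = 0.1386 mol
Au³⁺ + 3e⁻ → Au, so n(e⁻) = 3 × 0.1386 = 0.4158 mol
Q = 0.4158 × 96485 = 40120 C
t = Q / I = 40120 / 2.25 = 17830 s = 4.95 h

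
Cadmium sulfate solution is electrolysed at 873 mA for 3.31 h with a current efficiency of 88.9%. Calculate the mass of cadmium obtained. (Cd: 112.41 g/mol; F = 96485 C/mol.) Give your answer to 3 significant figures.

5.39 g

Q = 0.873 × 11916 = 10400 C
n(e⁻) = 10400 / 96485 = 0.1078 mol
Cd²⁺ + 2e⁻ → Cd, so theoretical m(Cd) = 0.05390 × 112.41 = 6.059 g
Actual mass = 88.9% × 6.059 = 5.39 g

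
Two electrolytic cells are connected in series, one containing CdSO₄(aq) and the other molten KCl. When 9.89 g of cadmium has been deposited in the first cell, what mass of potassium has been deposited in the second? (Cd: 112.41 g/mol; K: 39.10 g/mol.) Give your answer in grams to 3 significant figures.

6.88 g

n(Cd) = 9.89 / 112.41 = 0.08798 mol
Cd²⁺ + 2e⁻ → Cd, so n(e⁻) = 2 × 0.08798 = 0.1760 mol
In series, the same 0.1760 mol of electrons flows through the second cell.
K⁺ + e⁻ → K, so n(K) = 0.1760 mol
m(K) = 0.1760 × 39.10 = 6.88 g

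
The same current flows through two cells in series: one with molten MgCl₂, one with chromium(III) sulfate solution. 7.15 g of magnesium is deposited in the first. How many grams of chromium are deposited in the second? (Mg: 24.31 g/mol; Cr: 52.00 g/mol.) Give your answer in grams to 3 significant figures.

10.2 g

n(Mg) = 7.15 / 24.31 = 0.2941 mol
Mg²⁺ + 2e⁻ → Mg, so n(e⁻) = 2 × 0.2941 = 0.5882 mol
In series, the same 0.5882 mol of electrons flows through the second cell.
Cr³⁺ + 3e⁻ → Cr, so n(Cr) = 0.5882 / 3 = 0.1961 mol
m(Cr) = 0.1961 × 52.00 = 10.2 g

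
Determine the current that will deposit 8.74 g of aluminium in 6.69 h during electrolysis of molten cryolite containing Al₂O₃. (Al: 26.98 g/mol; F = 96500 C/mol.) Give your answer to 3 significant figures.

n(Al) = 8.74 / 26.98 = 0.3239 mol
Al³⁺ + 3e⁻ → Al, so n(e⁻) = 3 × 0.3239 = 0.9717 mol
Q = 0.9717 × 96500 = 93770 C
I = Q / t = 93770 / 24084 s = 3.89 A

3.89 A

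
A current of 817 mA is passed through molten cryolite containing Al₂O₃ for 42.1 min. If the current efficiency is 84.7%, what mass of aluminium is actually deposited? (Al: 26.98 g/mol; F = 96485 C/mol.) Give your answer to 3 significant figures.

0.163 g

Q = 0.817 × 2526 = 2064 C
n(e⁻) = 2064 / 96485 = 0.02139 mol
Al³⁺ + 3e⁻ → Al, so theoretical m(Al) = 0.007130 × 26.98 = 0.1924 g
Actual mass = 84.7% × 0.1924 = 0.163 g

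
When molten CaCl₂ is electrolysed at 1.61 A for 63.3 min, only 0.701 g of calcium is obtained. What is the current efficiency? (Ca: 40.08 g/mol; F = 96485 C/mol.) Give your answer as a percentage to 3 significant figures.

55.2%

Q = 1.61 × 3798 = 6115 C
n(e⁻) = 6115 / 96485 = 0.06338 mol
Ca²⁺ + 2e⁻ → Ca, so theoretical n(Ca) = 0.03169 mol → 1.270 g
Efficiency = 0.701 / 1.270 = 0.5520 = 55.2%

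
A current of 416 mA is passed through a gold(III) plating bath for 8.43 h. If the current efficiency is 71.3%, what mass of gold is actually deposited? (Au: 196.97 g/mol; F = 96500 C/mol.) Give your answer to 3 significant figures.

Q = 0.416 × 30348 = 12620 C
n(e⁻) = 12620 / 96500 = 0.1308 mol
Au³⁺ + 3e⁻ → Au, so theoretical m(Au) = 0.04360 × 196.97 = 8.588 g
Actual mass = 71.3% × 8.588 = 6.12 g

6.12 g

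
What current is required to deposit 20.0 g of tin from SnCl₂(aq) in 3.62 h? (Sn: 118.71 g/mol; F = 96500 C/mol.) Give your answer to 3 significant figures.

2.50 A

n(Sn) = 20.0 / 118.71 = 0.1685 mol
Sn²⁺ + 2e⁻ → Sn, so n(e⁻) = 2 × 0.1685 = 0.3370 mol
Q = 0.3370 × 96500 = 32520 C
I = Q / t = 32520 / 13032 s = 2.50 A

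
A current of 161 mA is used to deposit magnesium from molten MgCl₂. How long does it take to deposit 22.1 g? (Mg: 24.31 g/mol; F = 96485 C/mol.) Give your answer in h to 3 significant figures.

303 h

n(Mg) = 22.1 / 24.31 = 0.9091 mol
Mg²⁺ + 2e⁻ → Mg, so n(e⁻) = 2 × 0.9091 = 1.818 mol
Q = 1.818 × 96485 = 1.754×10^5 C
t = Q / I = 1.754×10^5 / 0.161 = 1.089×10^6 s = 303 h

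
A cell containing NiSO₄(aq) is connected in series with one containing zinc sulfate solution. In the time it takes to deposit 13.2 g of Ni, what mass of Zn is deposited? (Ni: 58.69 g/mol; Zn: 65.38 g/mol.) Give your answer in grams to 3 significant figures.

14.7 g

n(Ni) = 13.2 / 58.69 = 0.2249 mol
Ni²⁺ + 2e⁻ → Ni, so n(e⁻) = 2 × 0.2249 = 0.4498 mol
In series, the same 0.4498 mol of electrons flows through the second cell.
Zn²⁺ + 2e⁻ → Zn, so n(Zn) = 0.4498 / 2 = 0.2249 mol
m(Zn) = 0.2249 × 65.38 = 14.7 g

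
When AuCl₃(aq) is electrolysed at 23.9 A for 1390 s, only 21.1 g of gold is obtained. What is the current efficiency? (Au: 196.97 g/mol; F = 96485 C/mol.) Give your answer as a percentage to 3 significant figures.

Q = 23.9 × 1390 = 33220 C
n(e⁻) = 33220 / 96485 = 0.3443 mol
Au³⁺ + 3e⁻ → Au, so theoretical n(Au) = 0.1148 mol → 22.61 g
Efficiency = 21.1 / 22.61 = 0.9332 = 93.3%

93.3%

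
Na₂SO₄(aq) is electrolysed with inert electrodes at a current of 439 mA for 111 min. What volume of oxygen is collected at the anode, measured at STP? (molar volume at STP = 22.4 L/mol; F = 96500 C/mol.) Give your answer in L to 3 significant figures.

Q = It = 0.439 × 6660 = 2924 C
n(e⁻) = 2924 / 96500 = 0.03030 mol
2H₂O → O₂ + 4H⁺ + 4e⁻, so n(O₂) = 0.03030 / 4 = 0.007575 mol
V = 0.007575 × 22.4 = 0.1697 L

0.170 L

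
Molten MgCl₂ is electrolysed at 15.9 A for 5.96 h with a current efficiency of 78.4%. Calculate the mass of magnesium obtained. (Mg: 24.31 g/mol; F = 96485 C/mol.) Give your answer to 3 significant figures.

33.7 g

Q = 15.9 × 21456 = 3.412×10^5 C
n(e⁻) = 3.412×10^5 / 96485 = 3.536 mol
Mg²⁺ + 2e⁻ → Mg, so theoretical m(Mg) = 1.768 × 24.31 = 42.98 g
Actual mass = 78.4% × 42.98 = 33.7 g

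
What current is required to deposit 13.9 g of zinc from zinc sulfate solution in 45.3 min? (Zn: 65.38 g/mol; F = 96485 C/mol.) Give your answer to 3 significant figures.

n(Zn) = 13.9 / 65.38 = 0.2126 mol
Zn²⁺ + 2e⁻ → Zn, so n(e⁻) = 2 × 0.2126 = 0.4252 mol
Q = 0.4252 × 96485 = 41030 C
I = Q / t = 41030 / 2718 s = 15.1 A

15.1 A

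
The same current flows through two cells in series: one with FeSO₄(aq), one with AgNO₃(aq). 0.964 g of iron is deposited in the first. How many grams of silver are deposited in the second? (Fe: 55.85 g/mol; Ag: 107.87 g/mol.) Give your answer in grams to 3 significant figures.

3.72 g

n(Fe) = 0.964 / 55.85 = 0.01726 mol
Fe²⁺ + 2e⁻ → Fe, so n(e⁻) = 2 × 0.01726 = 0.03452 mol
Same current for the same time ⇒ same n(e⁻) = 0.03452 mol in both cells.
Ag⁺ + e⁻ → Ag, so n(Ag) = 0.03452 mol
m(Ag) = 0.03452 × 107.87 = 3.72 g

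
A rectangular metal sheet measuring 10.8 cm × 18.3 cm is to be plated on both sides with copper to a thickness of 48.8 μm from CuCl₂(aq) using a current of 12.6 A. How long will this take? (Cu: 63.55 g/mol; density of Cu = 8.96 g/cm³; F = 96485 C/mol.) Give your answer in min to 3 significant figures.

Plated area = 2 × 10.8 × 18.3 = 395.3 cm²
Volume = 395.3 × 48.8×10⁻⁴ cm = 1.929 cm³
m(Cu) = 1.929 × 8.96 = 17.28 g
n(Cu) = 17.28 / 63.55 = 0.2719 mol; n(e⁻) = 2 × 0.2719 = 0.5438 mol
Q = 0.5438 × 96485 = 52470 C
t = 52470 / 12.6 = 4164 s = 69.4 min

69.4 min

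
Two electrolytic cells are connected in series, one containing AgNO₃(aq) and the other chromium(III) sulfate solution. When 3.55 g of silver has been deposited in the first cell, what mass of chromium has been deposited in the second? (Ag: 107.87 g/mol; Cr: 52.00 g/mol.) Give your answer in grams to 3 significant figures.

0.570 g

n(Ag) = 3.55 / 107.87 = 0.03291 mol
Ag⁺ + e⁻ → Ag, so n(e⁻) = 0.03291 mol
Same current for the same time ⇒ same n(e⁻) = 0.03291 mol in both cells.
Cr³⁺ + 3e⁻ → Cr, so n(Cr) = 0.03291 / 3 = 0.01097 mol
m(Cr) = 0.01097 × 52.00 = 0.570 g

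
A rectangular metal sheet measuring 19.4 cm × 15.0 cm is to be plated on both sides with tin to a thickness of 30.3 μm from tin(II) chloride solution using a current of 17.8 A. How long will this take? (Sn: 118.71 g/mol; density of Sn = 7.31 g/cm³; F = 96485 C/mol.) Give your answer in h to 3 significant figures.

Plated area = 2 × 19.4 × 15.0 = 582.0 cm²
Volume = 582.0 × 30.3×10⁻⁴ cm = 1.763 cm³
m(Sn) = 1.763 × 7.31 = 12.89 g
n(Sn) = 12.89 / 118.71 = 0.1086 mol; n(e⁻) = 2 × 0.1086 = 0.2172 mol
Q = 0.2172 × 96485 = 20960 C
t = 20960 / 17.8 = 1178 s = 0.327 h

0.327 h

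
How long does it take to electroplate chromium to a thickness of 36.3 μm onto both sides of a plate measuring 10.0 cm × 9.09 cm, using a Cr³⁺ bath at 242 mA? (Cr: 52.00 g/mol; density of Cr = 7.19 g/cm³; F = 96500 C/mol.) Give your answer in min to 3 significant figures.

Plated area = 2 × 10.0 × 9.09 = 181.8 cm²
Volume = 181.8 × 36.3×10⁻⁴ cm = 0.6599 cm³
m(Cr) = 0.6599 × 7.19 = 4.745 g
n(Cr) = 4.745 / 52.00 = 0.09125 mol; n(e⁻) = 3 × 0.09125 = 0.2738 mol
Q = 0.2738 × 96500 = 26420 C
t = 26420 / 0.242 = 1.092×10^5 s = 1820 min

1820 min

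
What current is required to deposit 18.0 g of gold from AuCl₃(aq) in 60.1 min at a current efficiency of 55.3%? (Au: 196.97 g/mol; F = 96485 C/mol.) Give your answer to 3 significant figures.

13.3 A

n(Au) = 18.0 / 196.97 = 0.09138 mol
Au³⁺ + 3e⁻ → Au, so n(e⁻) = 3 × 0.09138 = 0.2741 mol
Q = 0.2741 × 96485 / 0.553 = 47820 C
I = Q / t = 47820 / 3606 s = 13.3 A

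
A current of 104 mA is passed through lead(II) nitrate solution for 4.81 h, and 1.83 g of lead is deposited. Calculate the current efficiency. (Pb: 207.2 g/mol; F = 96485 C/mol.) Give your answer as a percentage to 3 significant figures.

94.6%

Q = 0.104 × 17316 = 1801 C
n(e⁻) = 1801 / 96485 = 0.01867 mol
Pb²⁺ + 2e⁻ → Pb, so theoretical n(Pb) = 0.009335 mol → 1.934 g
Efficiency = 1.83 / 1.934 = 0.9462 = 94.6%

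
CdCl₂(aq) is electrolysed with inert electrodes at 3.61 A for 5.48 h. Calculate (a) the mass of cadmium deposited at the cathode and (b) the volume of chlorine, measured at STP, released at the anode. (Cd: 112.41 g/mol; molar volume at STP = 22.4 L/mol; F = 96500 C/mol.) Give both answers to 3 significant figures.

41.5 g Cd; 8.27 L Cl₂

Q = 3.61 × 19728 = 71220 C; n(e⁻) = 71220 / 96500 = 0.7380 mol
Cathode: Cd²⁺ + 2e⁻ → Cd → n(Cd) = 0.7380/2 = 0.3690 mol → 41.5 g
Anode: 2Cl⁻ → Cl₂ + 2e⁻ → n(Cl₂) = 0.7380/2 = 0.3690 mol → 8.27 L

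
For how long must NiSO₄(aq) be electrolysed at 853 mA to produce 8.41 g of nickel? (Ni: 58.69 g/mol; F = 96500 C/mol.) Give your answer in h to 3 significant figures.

n(Ni) = 8.41 / 58.69 = 0.1433 mol
Ni²⁺ + 2e⁻ → Ni, so n(e⁻) = 2 × 0.1433 = 0.2866 mol
Q = 0.2866 × 96500 = 27660 C
t = Q / I = 27660 / 0.853 = 32430 s = 9.01 h

9.01 h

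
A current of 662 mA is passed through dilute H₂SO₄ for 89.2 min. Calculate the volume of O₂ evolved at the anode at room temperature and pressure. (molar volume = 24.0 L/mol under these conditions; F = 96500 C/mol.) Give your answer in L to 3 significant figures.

Q = It = 0.662 × 5352 = 3543 C
n(e⁻) = Q/F = 3543/96500 = 0.03672 mol
2H₂O → O₂ + 4H⁺ + 4e⁻, so n(O₂) = 0.03672 / 4 = 0.009180 mol
V = 0.009180 × 24.0 = 0.2203 L

0.220 L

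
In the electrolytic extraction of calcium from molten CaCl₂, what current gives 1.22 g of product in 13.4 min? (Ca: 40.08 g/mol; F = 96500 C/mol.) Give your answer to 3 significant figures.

n(Ca) = 1.22 / 40.08 = 0.03044 mol
Ca²⁺ + 2e⁻ → Ca, so n(e⁻) = 2 × 0.03044 = 0.06088 mol
Q = 0.06088 × 96500 = 5875 C
I = Q / t = 5875 / 804 s = 7.31 A

7.31 A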